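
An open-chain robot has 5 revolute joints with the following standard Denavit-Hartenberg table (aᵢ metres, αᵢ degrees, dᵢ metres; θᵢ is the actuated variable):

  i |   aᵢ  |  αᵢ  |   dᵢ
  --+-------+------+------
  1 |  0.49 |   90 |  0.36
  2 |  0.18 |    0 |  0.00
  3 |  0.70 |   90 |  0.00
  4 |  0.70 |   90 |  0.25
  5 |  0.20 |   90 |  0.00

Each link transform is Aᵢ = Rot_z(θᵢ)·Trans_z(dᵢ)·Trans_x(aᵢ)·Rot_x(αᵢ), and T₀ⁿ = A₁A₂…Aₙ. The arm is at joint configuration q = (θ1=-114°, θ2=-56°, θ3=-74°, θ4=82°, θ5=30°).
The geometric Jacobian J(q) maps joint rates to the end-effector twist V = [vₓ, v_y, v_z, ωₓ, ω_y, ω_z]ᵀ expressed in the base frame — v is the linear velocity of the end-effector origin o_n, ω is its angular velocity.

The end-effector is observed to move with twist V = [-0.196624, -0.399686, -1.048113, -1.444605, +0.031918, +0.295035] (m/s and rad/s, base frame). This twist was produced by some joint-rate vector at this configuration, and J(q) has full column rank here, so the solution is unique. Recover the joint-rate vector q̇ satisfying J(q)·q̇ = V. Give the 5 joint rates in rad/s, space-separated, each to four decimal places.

o_n = [-0.7064, 0.5395, -0.1936]
J₁: ẑ×o_n = [-0.5395, -0.7064, 0.0000], ω = ẑ
J2: z=[-0.9135, 0.4067, 0.0000] o=[-0.1993, -0.4476, 0.3600] → [-0.2252, -0.5057, -0.6955, -0.9135, 0.4067, 0.0000]
J3: z=[-0.9135, 0.4067, 0.0000] o=[-0.2402, -0.5396, 0.2108] → [-0.1645, -0.3694, -0.7962, -0.9135, 0.4067, 0.0000]
J4: z=[0.3116, 0.6998, 0.6428] o=[-0.0572, -0.1285, -0.3255] → [-0.3371, -0.4583, 0.6624, 0.3116, 0.6998, 0.6428]
J5: z=[0.3860, 0.5249, -0.7586] o=[-0.5871, 0.3856, -0.2394] → [0.1408, 0.0728, 0.1220, 0.3860, 0.5249, -0.7586]
q̇ = J⁺·V = [-0.2460, 0.7420, 0.4820, -0.0800, -0.7810]

-0.2460 0.7420 0.4820 -0.0800 -0.7810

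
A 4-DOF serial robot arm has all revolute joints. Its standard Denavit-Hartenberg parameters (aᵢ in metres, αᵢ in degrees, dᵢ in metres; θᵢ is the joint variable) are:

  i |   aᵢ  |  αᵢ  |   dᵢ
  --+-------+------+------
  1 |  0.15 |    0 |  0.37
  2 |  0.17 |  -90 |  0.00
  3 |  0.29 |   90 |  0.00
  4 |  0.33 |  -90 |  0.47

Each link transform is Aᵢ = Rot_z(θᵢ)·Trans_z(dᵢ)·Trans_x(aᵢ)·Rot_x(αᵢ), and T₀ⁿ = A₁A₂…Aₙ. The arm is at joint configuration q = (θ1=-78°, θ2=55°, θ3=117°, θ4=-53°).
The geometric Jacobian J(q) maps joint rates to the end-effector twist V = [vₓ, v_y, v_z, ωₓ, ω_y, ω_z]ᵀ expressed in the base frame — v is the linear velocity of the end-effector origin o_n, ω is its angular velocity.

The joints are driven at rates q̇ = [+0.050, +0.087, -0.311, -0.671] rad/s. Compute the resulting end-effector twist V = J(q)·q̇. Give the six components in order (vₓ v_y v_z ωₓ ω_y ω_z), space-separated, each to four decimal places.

0.2678 -0.1991 0.2188 -0.6719 -0.0527 0.4416

o_n = [0.2660, -0.5327, -0.2787]
J₁: ẑ×o_n = [0.5327, 0.2660, -0.0000], ω = ẑ
J2: z=[0.0000, 0.0000, 1.0000] o=[0.0312, -0.1467, 0.3700] → [0.3860, 0.2348, -0.0000, 0.0000, 0.0000, 1.0000]
J3: z=[0.3907, 0.9205, 0.0000] o=[0.1877, -0.2131, 0.3700] → [-0.5972, 0.2535, -0.1970, 0.3907, 0.9205, 0.0000]
J4: z=[0.8202, -0.3481, -0.4540] o=[0.0665, -0.1617, 0.1116] → [-0.0325, 0.2296, -0.2348, 0.8202, -0.3481, -0.4540]
V = J·q̇ = [0.2678, -0.1991, 0.2188, -0.6719, -0.0527, 0.4416]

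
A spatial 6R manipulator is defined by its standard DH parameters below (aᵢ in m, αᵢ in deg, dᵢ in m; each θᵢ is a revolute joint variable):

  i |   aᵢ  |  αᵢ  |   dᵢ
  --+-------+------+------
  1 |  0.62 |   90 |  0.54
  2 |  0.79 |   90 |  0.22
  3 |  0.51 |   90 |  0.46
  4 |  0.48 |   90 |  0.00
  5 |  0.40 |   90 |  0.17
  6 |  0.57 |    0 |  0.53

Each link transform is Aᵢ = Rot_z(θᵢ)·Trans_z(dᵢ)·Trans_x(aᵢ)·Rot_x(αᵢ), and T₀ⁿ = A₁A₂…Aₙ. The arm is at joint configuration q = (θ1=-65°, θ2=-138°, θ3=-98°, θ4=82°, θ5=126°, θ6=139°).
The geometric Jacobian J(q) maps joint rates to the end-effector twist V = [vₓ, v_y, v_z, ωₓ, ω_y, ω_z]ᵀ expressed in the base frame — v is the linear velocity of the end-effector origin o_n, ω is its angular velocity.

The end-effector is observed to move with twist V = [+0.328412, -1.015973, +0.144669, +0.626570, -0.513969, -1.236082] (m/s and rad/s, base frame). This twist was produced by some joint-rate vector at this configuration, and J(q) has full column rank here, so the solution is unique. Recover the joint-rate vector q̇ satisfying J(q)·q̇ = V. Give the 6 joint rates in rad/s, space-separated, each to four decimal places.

o_n = [0.6078, 0.8407, 1.2787]
J₁: ẑ×o_n = [-0.8407, 0.6078, 0.0000], ω = ẑ
J2: z=[-0.9063, -0.4226, 0.0000] o=[0.2620, -0.5619, 0.5400] → [-0.3122, 0.6695, -1.1251, -0.9063, -0.4226, 0.0000]
J3: z=[-0.2828, 0.6064, 0.7431] o=[-0.1855, -0.1228, 0.0114] → [0.0525, 0.9479, -0.7536, -0.2828, 0.6064, 0.7431]
J4: z=[0.1849, -0.7258, 0.6626] o=[0.1645, 0.3218, 0.4007] → [-0.9811, 0.1315, 0.4177, 0.1849, -0.7258, 0.6626]
J5: z=[0.9714, 0.2372, -0.0112] o=[0.0929, 0.6317, 0.7602] → [0.1253, -0.5095, 0.0809, 0.9714, 0.2372, -0.0112]
J6: z=[-0.0119, 0.0958, 0.9953] o=[0.3529, 0.2854, 0.7966] → [-0.5066, 0.2595, -0.0310, -0.0119, 0.0958, 0.9953]
q̇ = J⁺·V = [-0.2590, 0.4090, -0.6090, 0.1460, 0.8140, -0.6150]

-0.2590 0.4090 -0.6090 0.1460 0.8140 -0.6150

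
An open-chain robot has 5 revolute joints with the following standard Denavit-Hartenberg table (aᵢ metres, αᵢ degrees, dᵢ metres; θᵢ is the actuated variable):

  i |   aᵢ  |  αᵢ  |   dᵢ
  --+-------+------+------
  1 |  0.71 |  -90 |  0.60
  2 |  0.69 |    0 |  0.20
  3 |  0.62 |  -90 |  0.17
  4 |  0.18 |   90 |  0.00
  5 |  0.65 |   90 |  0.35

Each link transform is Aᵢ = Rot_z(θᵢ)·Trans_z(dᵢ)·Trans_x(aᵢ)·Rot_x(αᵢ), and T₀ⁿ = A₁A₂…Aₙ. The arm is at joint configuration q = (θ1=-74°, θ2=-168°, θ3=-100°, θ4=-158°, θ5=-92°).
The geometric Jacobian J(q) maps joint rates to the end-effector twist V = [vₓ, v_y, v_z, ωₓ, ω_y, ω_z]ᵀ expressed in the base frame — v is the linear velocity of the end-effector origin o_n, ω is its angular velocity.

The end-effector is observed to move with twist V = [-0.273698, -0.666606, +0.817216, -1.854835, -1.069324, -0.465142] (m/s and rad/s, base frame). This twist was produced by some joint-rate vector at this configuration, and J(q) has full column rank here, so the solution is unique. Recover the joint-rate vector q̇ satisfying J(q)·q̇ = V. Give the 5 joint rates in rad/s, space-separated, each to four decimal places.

-0.6750 -0.5600 -0.9540 -0.5090 0.6080

o_n = [0.2857, -0.6175, 0.3780]
J₁: ẑ×o_n = [0.6175, 0.2857, -0.0000], ω = ẑ
J2: z=[0.9613, 0.2756, 0.0000] o=[0.1957, -0.6825, 0.6000] → [-0.0612, 0.2134, 0.0377, 0.9613, 0.2756, 0.0000]
J3: z=[0.9613, 0.2756, 0.0000] o=[0.2019, 0.0214, 0.7435] → [-0.1007, 0.3513, -0.6372, 0.9613, 0.2756, 0.0000]
J4: z=[-0.2755, 0.9607, 0.0349] o=[0.3594, 0.0891, 0.1238] → [0.2688, 0.0674, 0.2654, -0.2755, 0.9607, 0.0349]
J5: z=[-0.8877, -0.2681, 0.3744] o=[0.4258, 0.1021, 0.2906] → [0.2460, 0.0251, 0.6011, -0.8877, -0.2681, 0.3744]
q̇ = J⁺·V = [-0.6750, -0.5600, -0.9540, -0.5090, 0.6080]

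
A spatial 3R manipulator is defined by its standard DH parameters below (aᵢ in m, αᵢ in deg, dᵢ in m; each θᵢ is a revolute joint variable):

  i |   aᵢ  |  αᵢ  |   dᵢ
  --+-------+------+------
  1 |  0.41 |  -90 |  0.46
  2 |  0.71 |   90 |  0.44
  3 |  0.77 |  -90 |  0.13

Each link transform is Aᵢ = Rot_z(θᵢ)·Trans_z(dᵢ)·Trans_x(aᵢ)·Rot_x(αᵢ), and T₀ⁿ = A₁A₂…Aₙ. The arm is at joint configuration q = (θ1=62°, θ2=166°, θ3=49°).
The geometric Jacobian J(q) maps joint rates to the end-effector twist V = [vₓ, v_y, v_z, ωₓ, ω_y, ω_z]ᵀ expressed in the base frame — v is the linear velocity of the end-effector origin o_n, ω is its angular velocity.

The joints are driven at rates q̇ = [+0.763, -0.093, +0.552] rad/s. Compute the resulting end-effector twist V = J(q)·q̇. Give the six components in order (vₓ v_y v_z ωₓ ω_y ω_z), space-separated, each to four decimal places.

0.0494 -0.5119 -0.0291 0.1448 0.0742 0.2274

o_n = [-1.2479, -0.1719, 0.0399]
J₁: ẑ×o_n = [0.1719, -1.2479, 0.0000], ω = ẑ
J2: z=[-0.8829, 0.4695, 0.0000] o=[0.1925, 0.3620, 0.4600] → [-0.1972, -0.3709, 1.1476, -0.8829, 0.4695, 0.0000]
J3: z=[0.1136, 0.2136, -0.9703] o=[-0.5194, -0.0397, 0.2882] → [-0.1813, 0.7350, 0.1406, 0.1136, 0.2136, -0.9703]
V = J·q̇ = [0.0494, -0.5119, -0.0291, 0.1448, 0.0742, 0.2274]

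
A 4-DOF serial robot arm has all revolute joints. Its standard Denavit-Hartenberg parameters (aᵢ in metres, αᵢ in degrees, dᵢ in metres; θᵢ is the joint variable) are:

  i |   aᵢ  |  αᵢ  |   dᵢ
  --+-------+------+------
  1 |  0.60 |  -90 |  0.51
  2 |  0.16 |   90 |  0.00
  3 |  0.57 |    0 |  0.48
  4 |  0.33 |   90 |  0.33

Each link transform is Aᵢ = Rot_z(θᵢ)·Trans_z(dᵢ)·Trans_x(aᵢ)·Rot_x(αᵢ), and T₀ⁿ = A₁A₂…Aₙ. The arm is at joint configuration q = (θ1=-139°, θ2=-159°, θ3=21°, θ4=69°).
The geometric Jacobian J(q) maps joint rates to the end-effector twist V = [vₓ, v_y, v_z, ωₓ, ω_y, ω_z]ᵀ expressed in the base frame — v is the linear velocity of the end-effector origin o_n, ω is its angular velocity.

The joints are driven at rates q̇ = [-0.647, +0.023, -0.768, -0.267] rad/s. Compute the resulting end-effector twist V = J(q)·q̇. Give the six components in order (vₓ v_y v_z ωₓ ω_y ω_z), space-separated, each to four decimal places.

o_n = [0.6044, -0.1825, 0.0018]
J₁: ẑ×o_n = [0.1825, 0.6044, -0.0000], ω = ẑ
J2: z=[0.6561, -0.7547, 0.0000] o=[-0.4528, -0.3936, 0.5100] → [0.3835, 0.3334, 0.9364, 0.6561, -0.7547, 0.0000]
J3: z=[0.2705, 0.2351, -0.9336] o=[-0.3401, -0.2956, 0.5673] → [-0.0273, -0.7288, -0.1915, 0.2705, 0.2351, -0.9336]
J4: z=[0.2705, 0.2351, -0.9336] o=[0.2987, -0.0110, 0.3099] → [-0.2325, -0.2021, -0.1183, 0.2705, 0.2351, -0.9336]
V = J·q̇ = [-0.0262, 0.2303, 0.2002, -0.2648, -0.2607, 0.3193]

-0.0262 0.2303 0.2002 -0.2648 -0.2607 0.3193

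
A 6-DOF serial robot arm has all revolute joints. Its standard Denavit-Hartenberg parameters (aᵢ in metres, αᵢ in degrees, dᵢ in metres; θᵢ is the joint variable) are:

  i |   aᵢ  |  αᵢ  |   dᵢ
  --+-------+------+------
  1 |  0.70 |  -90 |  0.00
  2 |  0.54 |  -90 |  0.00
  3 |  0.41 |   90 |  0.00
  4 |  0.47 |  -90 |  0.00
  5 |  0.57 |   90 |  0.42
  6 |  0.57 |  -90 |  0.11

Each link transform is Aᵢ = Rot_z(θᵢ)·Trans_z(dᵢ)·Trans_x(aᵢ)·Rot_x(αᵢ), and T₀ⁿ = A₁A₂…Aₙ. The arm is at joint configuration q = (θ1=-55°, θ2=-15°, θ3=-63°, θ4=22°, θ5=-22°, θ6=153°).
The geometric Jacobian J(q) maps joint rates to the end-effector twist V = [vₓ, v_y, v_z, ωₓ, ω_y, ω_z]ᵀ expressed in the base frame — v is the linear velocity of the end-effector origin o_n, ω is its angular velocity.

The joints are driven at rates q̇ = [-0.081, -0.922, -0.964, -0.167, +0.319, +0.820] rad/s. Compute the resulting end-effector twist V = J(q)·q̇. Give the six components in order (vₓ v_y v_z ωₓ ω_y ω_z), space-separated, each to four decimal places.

0.1336 0.0200 1.1696 -1.3406 0.1486 0.4913

o_n = [1.4013, -0.9597, -0.6017]
J₁: ẑ×o_n = [0.9597, 1.4013, -0.0000], ω = ẑ
J2: z=[0.8192, 0.5736, 0.0000] o=[0.4015, -0.5734, 0.0000] → [-0.3451, 0.4929, -0.8899, 0.8192, 0.5736, 0.0000]
J3: z=[0.1485, -0.2120, -0.9659] o=[0.7007, -1.0007, 0.1398] → [0.1968, -0.5667, 0.1546, 0.1485, -0.2120, -0.9659]
J4: z=[-0.1218, 0.9654, -0.2306] o=[1.1031, -0.9384, 0.1879] → [-0.7673, -0.1649, -0.2854, -0.1218, 0.9654, -0.2306]
J5: z=[-0.2300, -0.2535, -0.9396] o=[1.5569, -0.9096, 0.0691] → [0.1229, -0.0081, -0.0279, -0.2300, -0.2535, -0.9396]
J6: z=[-0.4746, 0.8721, -0.1191] o=[1.9445, -0.7775, -0.5085] → [-0.1031, 0.0204, 0.5602, -0.4746, 0.8721, -0.1191]
V = J·q̇ = [0.1336, 0.0200, 1.1696, -1.3406, 0.1486, 0.4913]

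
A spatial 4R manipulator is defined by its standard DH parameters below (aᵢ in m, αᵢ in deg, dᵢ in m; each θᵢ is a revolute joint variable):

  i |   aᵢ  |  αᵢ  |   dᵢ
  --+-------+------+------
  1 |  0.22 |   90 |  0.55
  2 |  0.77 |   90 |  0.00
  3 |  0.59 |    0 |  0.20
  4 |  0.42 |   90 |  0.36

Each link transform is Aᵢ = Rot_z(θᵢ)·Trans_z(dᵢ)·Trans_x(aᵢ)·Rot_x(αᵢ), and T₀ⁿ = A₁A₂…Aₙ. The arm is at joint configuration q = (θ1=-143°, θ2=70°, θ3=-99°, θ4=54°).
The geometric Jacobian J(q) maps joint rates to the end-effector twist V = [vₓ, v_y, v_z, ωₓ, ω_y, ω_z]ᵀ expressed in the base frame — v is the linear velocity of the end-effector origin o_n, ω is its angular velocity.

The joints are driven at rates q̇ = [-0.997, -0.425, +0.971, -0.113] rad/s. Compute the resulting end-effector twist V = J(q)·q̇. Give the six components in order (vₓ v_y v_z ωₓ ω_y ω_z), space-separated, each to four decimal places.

o_n = [-0.3328, -1.3523, 1.2744]
J₁: ẑ×o_n = [1.3523, -0.3328, 0.0000], ω = ẑ
J2: z=[-0.6018, 0.7986, 0.0000] o=[-0.1757, -0.1324, 0.5500] → [0.5785, 0.4359, 0.8596, -0.6018, 0.7986, 0.0000]
J3: z=[-0.7505, -0.5655, -0.3420] o=[-0.3860, -0.2909, 1.2736] → [-0.3635, -0.0176, 0.8267, -0.7505, -0.5655, -0.3420]
J4: z=[-0.7505, -0.5655, -0.3420] o=[-0.1602, -0.8504, 1.1184] → [-0.2599, 0.1761, 0.2791, -0.7505, -0.5655, -0.3420]
V = J·q̇ = [-1.9177, 0.1095, 0.4058, -0.3881, -0.8246, -1.2905]

-1.9177 0.1095 0.4058 -0.3881 -0.8246 -1.2905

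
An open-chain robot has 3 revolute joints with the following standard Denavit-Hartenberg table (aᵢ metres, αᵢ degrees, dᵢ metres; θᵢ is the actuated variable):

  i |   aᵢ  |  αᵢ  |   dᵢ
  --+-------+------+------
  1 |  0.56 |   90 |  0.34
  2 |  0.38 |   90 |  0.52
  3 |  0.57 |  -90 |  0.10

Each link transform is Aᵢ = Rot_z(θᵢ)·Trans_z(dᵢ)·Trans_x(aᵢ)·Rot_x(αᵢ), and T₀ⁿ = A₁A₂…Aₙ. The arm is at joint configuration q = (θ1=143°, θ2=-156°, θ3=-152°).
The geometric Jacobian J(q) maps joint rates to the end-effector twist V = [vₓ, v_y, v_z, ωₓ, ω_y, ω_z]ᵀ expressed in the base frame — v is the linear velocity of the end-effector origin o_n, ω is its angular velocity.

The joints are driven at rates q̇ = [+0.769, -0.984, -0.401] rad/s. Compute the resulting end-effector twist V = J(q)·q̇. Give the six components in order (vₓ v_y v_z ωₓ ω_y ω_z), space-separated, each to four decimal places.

o_n = [-0.3528, 0.5819, 0.4815]
J₁: ẑ×o_n = [-0.5819, -0.3528, 0.0000], ω = ẑ
J2: z=[0.6018, 0.7986, 0.0000] o=[-0.4472, 0.3370, 0.3400] → [0.1130, -0.0852, 0.0719, 0.6018, 0.7986, 0.0000]
J3: z=[0.3248, -0.2448, 0.9135] o=[0.1430, 0.5434, 0.1854] → [-0.1076, -0.5491, -0.1088, 0.3248, -0.2448, 0.9135]
V = J·q̇ = [-0.5155, 0.0327, -0.0272, -0.7224, -0.6877, 0.4027]

-0.5155 0.0327 -0.0272 -0.7224 -0.6877 0.4027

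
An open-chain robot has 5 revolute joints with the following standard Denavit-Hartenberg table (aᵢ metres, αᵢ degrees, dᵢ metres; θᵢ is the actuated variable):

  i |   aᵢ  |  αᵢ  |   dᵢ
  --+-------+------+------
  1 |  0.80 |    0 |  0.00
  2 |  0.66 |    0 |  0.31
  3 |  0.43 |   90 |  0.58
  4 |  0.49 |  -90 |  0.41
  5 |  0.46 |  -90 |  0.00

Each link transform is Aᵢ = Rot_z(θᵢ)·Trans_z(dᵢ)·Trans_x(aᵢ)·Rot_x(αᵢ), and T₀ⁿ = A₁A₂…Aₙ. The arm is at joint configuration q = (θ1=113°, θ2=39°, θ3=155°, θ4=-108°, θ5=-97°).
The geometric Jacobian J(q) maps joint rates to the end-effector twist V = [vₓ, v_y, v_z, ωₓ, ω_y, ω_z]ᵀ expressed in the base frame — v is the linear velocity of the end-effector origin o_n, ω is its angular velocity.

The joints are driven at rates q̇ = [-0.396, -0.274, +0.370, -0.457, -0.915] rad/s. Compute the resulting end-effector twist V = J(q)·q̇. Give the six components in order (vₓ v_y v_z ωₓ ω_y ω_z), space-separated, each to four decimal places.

o_n = [-1.4093, 0.2884, 0.4773]
J₁: ẑ×o_n = [-0.2884, -1.4093, 0.0000], ω = ẑ
J2: z=[0.0000, 0.0000, 1.0000] o=[-0.3126, 0.7364, 0.0000] → [0.4480, -1.0967, 0.0000, 0.0000, 0.0000, 1.0000]
J3: z=[0.0000, 0.0000, 1.0000] o=[-0.8953, 1.0463, 0.3100] → [0.7578, -0.5140, 0.0000, 0.0000, 0.0000, 1.0000]
J4: z=[-0.7986, -0.6018, 0.0000] o=[-0.6365, 0.7028, 0.8900] → [0.2484, -0.3296, -0.1341, -0.7986, -0.6018, 0.0000]
J5: z=[0.5724, -0.7595, -0.3090] o=[-1.0551, 0.5770, 0.4240] → [-0.1297, 0.0789, -0.4342, 0.5724, -0.7595, -0.3090]
V = J·q̇ = [0.2770, 0.7468, 0.4586, -0.1587, 0.9700, -0.0172]

0.2770 0.7468 0.4586 -0.1587 0.9700 -0.0172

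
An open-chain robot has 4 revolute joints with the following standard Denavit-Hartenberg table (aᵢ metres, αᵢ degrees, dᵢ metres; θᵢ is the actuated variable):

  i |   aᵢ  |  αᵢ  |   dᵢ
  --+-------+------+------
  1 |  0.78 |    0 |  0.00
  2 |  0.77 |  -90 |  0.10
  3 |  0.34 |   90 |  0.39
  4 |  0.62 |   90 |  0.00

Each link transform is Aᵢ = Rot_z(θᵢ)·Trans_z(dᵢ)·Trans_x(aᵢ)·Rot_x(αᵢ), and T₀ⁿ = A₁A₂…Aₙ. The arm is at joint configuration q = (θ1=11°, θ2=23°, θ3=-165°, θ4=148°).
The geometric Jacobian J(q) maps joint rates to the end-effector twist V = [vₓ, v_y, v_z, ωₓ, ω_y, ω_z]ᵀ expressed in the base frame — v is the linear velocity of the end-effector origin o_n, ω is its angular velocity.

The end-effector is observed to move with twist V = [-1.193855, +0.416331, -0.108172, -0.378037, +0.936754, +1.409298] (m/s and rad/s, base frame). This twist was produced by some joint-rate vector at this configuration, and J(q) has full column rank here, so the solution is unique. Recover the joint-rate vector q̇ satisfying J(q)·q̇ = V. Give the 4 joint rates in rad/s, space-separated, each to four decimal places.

-0.0100 0.6340 0.9880 -0.8130

o_n = [1.1510, 1.2755, 0.0519]
J₁: ẑ×o_n = [-1.2755, 1.1510, 0.0000], ω = ẑ
J2: z=[0.0000, 0.0000, 1.0000] o=[0.7657, 0.1488, 0.0000] → [-1.1266, 0.3853, 0.0000, 0.0000, 0.0000, 1.0000]
J3: z=[-0.5592, 0.8290, 0.0000] o=[1.4040, 0.5794, 0.1000] → [-0.0399, -0.0269, -0.1795, -0.5592, 0.8290, 0.0000]
J4: z=[-0.2146, -0.1447, -0.9659] o=[0.9137, 0.7191, 0.1880] → [0.5571, -0.2584, -0.0850, -0.2146, -0.1447, -0.9659]
q̇ = J⁺·V = [-0.0100, 0.6340, 0.9880, -0.8130]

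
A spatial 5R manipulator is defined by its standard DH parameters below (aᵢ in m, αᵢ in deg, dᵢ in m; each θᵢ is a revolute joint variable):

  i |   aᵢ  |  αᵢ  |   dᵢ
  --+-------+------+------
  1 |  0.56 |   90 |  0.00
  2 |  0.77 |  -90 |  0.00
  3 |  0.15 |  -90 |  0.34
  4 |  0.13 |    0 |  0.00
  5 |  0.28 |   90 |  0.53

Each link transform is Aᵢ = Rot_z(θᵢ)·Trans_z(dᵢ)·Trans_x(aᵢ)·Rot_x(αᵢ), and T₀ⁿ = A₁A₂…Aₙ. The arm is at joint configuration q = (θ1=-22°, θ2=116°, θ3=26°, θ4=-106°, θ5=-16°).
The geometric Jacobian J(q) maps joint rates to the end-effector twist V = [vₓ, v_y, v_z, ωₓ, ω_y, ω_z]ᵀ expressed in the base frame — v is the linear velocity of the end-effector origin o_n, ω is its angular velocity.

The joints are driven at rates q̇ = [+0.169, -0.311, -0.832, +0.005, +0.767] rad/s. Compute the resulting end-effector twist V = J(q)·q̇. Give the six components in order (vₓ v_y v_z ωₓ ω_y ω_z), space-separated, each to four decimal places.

o_n = [-0.0993, 0.5377, 0.1477]
J₁: ẑ×o_n = [-0.5377, -0.0993, 0.0000], ω = ẑ
J2: z=[-0.3746, -0.9272, 0.0000] o=[0.5192, -0.2098, 0.0000] → [-0.1369, 0.0553, -0.8535, -0.3746, -0.9272, 0.0000]
J3: z=[-0.8333, 0.3367, -0.4384] o=[0.2063, -0.0833, 0.6921] → [0.0890, -0.3197, -0.4147, -0.8333, 0.3367, -0.4384]
J4: z=[0.5149, 0.7614, -0.3940] o=[-0.1072, 0.1143, 0.6642] → [-0.2264, 0.2628, 0.2120, 0.5149, 0.7614, -0.3940]
J5: z=[0.5149, 0.7614, -0.3940] o=[-0.2042, 0.1365, 0.5805] → [-0.1714, 0.1815, 0.1268, 0.5149, 0.7614, -0.3940]
V = J·q̇ = [-0.2549, 0.3725, 0.7088, 1.2073, 0.5960, 0.2296]

-0.2549 0.3725 0.7088 1.2073 0.5960 0.2296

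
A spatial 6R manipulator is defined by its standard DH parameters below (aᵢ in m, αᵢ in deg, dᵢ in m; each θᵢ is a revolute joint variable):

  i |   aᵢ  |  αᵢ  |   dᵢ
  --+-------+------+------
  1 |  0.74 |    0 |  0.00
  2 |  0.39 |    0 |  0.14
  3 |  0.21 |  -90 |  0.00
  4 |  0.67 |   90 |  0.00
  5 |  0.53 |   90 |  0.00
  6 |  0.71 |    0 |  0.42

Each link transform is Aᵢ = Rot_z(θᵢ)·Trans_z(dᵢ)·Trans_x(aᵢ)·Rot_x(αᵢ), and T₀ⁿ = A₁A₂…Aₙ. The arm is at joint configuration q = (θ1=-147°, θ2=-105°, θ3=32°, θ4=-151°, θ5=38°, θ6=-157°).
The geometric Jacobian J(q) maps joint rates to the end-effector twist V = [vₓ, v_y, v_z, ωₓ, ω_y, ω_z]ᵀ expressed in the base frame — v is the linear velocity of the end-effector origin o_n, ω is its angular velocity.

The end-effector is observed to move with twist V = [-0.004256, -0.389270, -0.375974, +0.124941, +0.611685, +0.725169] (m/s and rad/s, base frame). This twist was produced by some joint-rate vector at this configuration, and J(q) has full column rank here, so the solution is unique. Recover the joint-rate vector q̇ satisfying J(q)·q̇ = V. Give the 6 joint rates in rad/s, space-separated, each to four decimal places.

o_n = [-0.1865, 0.0338, 0.7856]
J₁: ẑ×o_n = [-0.0338, -0.1865, 0.0000], ω = ẑ
J2: z=[0.0000, 0.0000, 1.0000] o=[-0.6206, -0.4030, 0.0000] → [-0.4369, 0.4341, 0.0000, 0.0000, 0.0000, 1.0000]
J3: z=[0.0000, 0.0000, 1.0000] o=[-0.7411, -0.0321, 0.1400] → [-0.0659, 0.5546, 0.0000, 0.0000, 0.0000, 1.0000]
J4: z=[-0.6428, -0.7660, 0.0000] o=[-0.9020, 0.1029, 0.1400] → [-0.4946, 0.4150, 0.5925, -0.6428, -0.7660, 0.0000]
J5: z=[0.3714, -0.3116, -0.8746] o=[-0.4531, -0.2738, 0.4648] → [0.1691, -0.3523, 0.1973, 0.3714, -0.3116, -0.8746]
J6: z=[0.9190, 0.2575, 0.2985] o=[-0.3830, -0.7586, 0.6673] → [-0.2060, -0.0501, 0.6776, 0.9190, 0.2575, 0.2985]
q̇ = J⁺·V = [0.5920, 0.3380, -0.8380, -0.4890, -0.6980, 0.0760]

0.5920 0.3380 -0.8380 -0.4890 -0.6980 0.0760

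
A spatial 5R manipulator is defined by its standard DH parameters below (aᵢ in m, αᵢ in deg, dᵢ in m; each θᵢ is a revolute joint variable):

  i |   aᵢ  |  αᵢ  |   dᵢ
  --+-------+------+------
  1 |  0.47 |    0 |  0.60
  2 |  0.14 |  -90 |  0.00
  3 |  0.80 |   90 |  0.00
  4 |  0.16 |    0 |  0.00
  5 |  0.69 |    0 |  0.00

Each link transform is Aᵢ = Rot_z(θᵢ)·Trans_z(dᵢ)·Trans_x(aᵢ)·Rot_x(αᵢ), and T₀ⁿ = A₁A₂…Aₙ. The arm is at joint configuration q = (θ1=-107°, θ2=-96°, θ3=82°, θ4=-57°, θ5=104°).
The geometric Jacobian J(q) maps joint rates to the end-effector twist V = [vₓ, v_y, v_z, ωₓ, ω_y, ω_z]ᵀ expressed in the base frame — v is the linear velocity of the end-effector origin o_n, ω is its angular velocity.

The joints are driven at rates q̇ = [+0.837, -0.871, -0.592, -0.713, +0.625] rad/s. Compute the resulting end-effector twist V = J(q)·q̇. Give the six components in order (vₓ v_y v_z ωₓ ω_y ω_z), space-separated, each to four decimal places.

o_n = [-0.5850, -0.6619, -0.7445]
J₁: ẑ×o_n = [0.6619, -0.5850, 0.0000], ω = ẑ
J2: z=[0.0000, 0.0000, 1.0000] o=[-0.1374, -0.4495, 0.6000] → [0.2125, -0.4476, 0.0000, 0.0000, 0.0000, 1.0000]
J3: z=[-0.3907, -0.9205, 0.0000] o=[-0.2663, -0.3948, 0.6000] → [1.2376, -0.5253, -0.1890, -0.3907, -0.9205, 0.0000]
J4: z=[-0.9115, 0.3869, 0.1392] o=[-0.3688, -0.3513, -0.1922] → [-0.1705, -0.5335, 0.3668, -0.9115, 0.3869, 0.1392]
J5: z=[-0.9115, 0.3869, 0.1392] o=[-0.3275, -0.2230, -0.2785] → [-0.1192, -0.4606, 0.4997, -0.9115, 0.3869, 0.1392]
V = J·q̇ = [-0.3167, 0.3037, 0.1626, 0.3115, 0.5109, -0.0462]

-0.3167 0.3037 0.1626 0.3115 0.5109 -0.0462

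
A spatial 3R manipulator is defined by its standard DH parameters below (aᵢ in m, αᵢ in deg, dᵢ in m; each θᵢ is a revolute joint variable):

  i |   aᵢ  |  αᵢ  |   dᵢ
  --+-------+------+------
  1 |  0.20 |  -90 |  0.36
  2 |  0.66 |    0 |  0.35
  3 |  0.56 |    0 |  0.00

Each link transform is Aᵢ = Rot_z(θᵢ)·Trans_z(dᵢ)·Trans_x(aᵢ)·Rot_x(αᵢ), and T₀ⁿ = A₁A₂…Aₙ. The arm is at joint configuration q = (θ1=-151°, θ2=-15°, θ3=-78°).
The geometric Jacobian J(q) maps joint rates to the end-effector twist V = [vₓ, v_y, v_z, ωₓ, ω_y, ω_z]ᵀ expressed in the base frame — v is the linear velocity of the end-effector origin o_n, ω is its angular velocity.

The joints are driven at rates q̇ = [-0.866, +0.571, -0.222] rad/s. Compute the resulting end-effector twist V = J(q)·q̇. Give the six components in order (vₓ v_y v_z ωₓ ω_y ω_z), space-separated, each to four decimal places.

-0.8604 0.3233 -0.3538 0.1692 -0.3052 -0.8660

o_n = [-0.5372, -0.6979, 1.0901]
J₁: ẑ×o_n = [0.6979, -0.5372, 0.0000], ω = ẑ
J2: z=[0.4848, -0.8746, 0.0000] o=[-0.1749, -0.0970, 0.3600] → [-0.6385, -0.3539, -0.6082, 0.4848, -0.8746, 0.0000]
J3: z=[0.4848, -0.8746, 0.0000] o=[-0.5628, -0.7122, 0.5308] → [-0.4891, -0.2711, 0.0293, 0.4848, -0.8746, 0.0000]
V = J·q̇ = [-0.8604, 0.3233, -0.3538, 0.1692, -0.3052, -0.8660]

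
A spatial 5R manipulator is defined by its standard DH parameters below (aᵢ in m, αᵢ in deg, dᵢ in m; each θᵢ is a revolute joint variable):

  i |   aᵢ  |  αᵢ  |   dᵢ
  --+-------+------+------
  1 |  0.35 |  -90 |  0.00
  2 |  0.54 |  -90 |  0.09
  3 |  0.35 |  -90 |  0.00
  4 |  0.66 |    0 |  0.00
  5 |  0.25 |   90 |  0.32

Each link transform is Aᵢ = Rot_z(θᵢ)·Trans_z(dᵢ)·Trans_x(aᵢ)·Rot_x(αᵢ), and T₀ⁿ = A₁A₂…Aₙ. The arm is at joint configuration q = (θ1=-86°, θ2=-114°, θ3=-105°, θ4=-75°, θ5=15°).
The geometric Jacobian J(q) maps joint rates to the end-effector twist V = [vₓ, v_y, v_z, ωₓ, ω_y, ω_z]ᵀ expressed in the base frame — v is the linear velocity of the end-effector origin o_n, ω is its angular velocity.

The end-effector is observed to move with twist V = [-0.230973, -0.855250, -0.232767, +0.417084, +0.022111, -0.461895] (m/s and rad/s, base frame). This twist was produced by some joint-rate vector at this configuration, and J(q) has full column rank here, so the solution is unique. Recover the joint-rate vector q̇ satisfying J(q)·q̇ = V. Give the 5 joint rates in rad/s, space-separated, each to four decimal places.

o_n = [0.8542, -0.7952, 0.9703]
J₁: ẑ×o_n = [0.7952, 0.8542, -0.0000], ω = ẑ
J2: z=[0.9976, 0.0698, 0.0000] o=[0.0244, -0.3491, 0.0000] → [0.0677, -0.9680, -0.5028, 0.9976, 0.0698, 0.0000]
J3: z=[0.0637, -0.9113, 0.4067] o=[0.0989, -0.1238, 0.4933] → [-0.1616, 0.2768, 0.6455, 0.0637, -0.9113, 0.4067]
J4: z=[0.2308, 0.4100, 0.8824] o=[0.4387, -0.1369, 0.4106] → [0.8103, 0.2374, -0.3222, 0.2308, 0.4100, 0.8824]
J5: z=[0.2308, 0.4100, 0.8824] o=[0.6452, -0.7243, 0.6295] → [0.2022, 0.1058, -0.1020, 0.2308, 0.4100, 0.8824]
q̇ = J⁺·V = [-0.7780, 0.3410, 0.1350, 0.5370, -0.2410]

-0.7780 0.3410 0.1350 0.5370 -0.2410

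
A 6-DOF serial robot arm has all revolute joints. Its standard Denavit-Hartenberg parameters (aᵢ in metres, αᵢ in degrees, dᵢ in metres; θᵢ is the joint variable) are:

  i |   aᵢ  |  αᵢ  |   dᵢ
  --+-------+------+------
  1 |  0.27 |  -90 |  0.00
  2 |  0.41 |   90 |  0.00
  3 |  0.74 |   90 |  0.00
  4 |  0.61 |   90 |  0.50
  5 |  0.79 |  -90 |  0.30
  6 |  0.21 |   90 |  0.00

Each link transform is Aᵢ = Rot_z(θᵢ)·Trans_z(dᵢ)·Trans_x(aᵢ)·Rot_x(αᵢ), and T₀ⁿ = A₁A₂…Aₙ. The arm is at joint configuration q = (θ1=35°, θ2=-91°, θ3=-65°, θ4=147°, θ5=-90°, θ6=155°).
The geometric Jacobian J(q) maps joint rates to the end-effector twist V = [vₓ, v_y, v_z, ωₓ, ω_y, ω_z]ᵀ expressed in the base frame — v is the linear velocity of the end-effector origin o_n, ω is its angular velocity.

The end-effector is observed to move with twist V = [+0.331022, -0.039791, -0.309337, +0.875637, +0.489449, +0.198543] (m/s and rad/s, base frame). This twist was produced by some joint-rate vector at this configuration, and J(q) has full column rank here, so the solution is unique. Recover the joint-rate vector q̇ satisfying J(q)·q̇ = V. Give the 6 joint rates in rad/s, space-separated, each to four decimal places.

o_n = [-0.0509, -0.3642, 0.6365]
J₁: ẑ×o_n = [0.3642, -0.0509, 0.0000], ω = ẑ
J2: z=[-0.5736, 0.8192, 0.0000] o=[0.2212, 0.1549, 0.0000] → [0.5214, 0.3651, 0.5206, -0.5736, 0.8192, 0.0000]
J3: z=[-0.8190, -0.5735, -0.0175] o=[0.2153, 0.1508, 0.4099] → [-0.1389, 0.1902, 0.2691, -0.8190, -0.5735, -0.0175]
J4: z=[0.2554, -0.3371, -0.9062] o=[0.5955, -0.4017, 0.7226] → [0.0630, 0.6077, -0.2083, 0.2554, -0.3371, -0.9062]
J5: z=[-0.4071, -0.8876, 0.2155] o=[0.1882, -0.3789, 0.0476] → [-0.5259, 0.1882, -0.2182, -0.4071, -0.8876, 0.2155]
J6: z=[-0.8770, 0.3138, -0.3639] o=[-0.1356, -0.3788, 0.8281] → [-0.0548, -0.1989, -0.0394, -0.8770, 0.3138, -0.3639]
q̇ = J⁺·V = [0.4410, 0.0040, -0.9660, 0.2800, -0.0310, -0.0030]

0.4410 0.0040 -0.9660 0.2800 -0.0310 -0.0030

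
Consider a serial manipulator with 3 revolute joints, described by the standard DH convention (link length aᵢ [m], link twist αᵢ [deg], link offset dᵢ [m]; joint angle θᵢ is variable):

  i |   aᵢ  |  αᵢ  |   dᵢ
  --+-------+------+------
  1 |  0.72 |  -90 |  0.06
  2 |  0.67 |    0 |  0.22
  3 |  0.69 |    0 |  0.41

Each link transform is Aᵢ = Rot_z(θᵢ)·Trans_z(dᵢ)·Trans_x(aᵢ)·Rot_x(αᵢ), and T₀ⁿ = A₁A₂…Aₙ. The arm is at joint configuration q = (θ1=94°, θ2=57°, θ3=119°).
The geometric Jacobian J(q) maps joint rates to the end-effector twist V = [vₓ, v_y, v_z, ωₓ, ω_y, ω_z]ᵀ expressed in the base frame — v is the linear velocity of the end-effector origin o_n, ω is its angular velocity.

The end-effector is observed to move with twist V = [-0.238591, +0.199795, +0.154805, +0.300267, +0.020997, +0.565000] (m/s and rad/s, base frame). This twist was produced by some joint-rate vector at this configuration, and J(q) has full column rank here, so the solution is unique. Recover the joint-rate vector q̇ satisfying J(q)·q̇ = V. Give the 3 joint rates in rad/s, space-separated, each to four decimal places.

o_n = [-0.6561, 0.3517, -0.5500]
J₁: ẑ×o_n = [-0.3517, -0.6561, 0.0000], ω = ẑ
J2: z=[-0.9976, -0.0698, 0.0000] o=[-0.0502, 0.7182, 0.0600] → [0.0426, -0.6086, 0.3234, -0.9976, -0.0698, 0.0000]
J3: z=[-0.9976, -0.0698, 0.0000] o=[-0.2951, 1.0669, -0.5019] → [0.0034, -0.0480, 0.6883, -0.9976, -0.0698, 0.0000]
q̇ = J⁺·V = [0.5650, -0.9920, 0.6910]

0.5650 -0.9920 0.6910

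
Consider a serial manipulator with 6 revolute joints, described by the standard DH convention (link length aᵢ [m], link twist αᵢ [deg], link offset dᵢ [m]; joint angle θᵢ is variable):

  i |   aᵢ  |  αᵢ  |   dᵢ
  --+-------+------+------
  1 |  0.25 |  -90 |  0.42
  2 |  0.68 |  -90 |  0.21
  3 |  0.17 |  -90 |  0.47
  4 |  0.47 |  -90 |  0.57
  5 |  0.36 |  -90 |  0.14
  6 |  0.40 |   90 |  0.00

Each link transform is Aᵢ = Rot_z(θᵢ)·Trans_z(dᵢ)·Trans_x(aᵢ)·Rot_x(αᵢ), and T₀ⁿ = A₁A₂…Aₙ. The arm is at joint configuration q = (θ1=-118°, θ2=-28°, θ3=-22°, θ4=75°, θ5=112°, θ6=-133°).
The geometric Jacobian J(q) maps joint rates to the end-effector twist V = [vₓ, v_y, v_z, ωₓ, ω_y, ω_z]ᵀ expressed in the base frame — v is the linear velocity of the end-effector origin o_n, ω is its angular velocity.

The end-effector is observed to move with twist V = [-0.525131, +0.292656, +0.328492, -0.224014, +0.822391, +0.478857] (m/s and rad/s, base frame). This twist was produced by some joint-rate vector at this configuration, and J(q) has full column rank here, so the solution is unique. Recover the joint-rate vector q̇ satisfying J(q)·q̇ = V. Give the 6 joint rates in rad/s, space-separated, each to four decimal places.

-0.5020 -0.4540 -0.4220 0.3610 0.3160 -0.7300

o_n = [-0.6688, -0.6317, 0.8235]
J₁: ẑ×o_n = [0.6317, -0.6688, 0.0000], ω = ẑ
J2: z=[0.8829, -0.4695, 0.0000] o=[-0.1174, -0.2207, 0.4200] → [-0.1894, -0.3563, -0.6218, 0.8829, -0.4695, 0.0000]
J3: z=[-0.2204, -0.4145, -0.8829] o=[-0.2138, -0.8495, 0.7392] → [0.1573, 0.4203, -0.2366, -0.2204, -0.4145, -0.8829]
J4: z=[-0.9739, 0.1432, 0.1759] o=[-0.3265, -1.1971, 0.3983] → [-0.0385, 0.3540, -0.5016, -0.9739, 0.1432, 0.1759]
J5: z=[0.1088, 0.9754, -0.1919] o=[-0.7881, -1.0365, 0.9523] → [-0.0479, -0.0089, -0.0723, 0.1088, 0.9754, -0.1919]
J6: z=[-0.5494, -0.1019, -0.8293] o=[-0.4746, -0.9704, 0.7365] → [0.2720, 0.2088, -0.2059, -0.5494, -0.1019, -0.8293]
q̇ = J⁺·V = [-0.5020, -0.4540, -0.4220, 0.3610, 0.3160, -0.7300]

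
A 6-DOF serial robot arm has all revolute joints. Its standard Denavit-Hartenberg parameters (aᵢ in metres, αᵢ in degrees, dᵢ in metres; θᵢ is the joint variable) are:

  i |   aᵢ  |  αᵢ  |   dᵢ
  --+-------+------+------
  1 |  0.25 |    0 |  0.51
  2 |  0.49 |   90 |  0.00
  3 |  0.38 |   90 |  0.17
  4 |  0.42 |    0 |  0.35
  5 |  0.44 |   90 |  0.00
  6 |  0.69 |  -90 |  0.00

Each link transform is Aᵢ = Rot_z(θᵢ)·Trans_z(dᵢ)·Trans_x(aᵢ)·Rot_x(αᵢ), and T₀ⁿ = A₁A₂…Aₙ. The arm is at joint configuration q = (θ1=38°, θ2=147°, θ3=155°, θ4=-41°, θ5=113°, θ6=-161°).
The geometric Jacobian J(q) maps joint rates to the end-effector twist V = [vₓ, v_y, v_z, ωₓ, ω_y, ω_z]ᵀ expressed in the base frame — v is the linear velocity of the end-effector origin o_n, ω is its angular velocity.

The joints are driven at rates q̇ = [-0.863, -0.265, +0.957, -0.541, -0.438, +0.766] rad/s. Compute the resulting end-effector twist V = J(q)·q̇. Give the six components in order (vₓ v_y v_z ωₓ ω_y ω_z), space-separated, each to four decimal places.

0.0931 -0.1499 -1.0739 1.0071 0.8112 -1.7074

o_n = [0.2529, -0.1499, 0.8904]
J₁: ẑ×o_n = [0.1499, 0.2529, -0.0000], ω = ẑ
J2: z=[0.0000, 0.0000, 1.0000] o=[0.1970, 0.1539, 0.5100] → [0.3038, 0.0559, -0.0000, 0.0000, 0.0000, 1.0000]
J3: z=[-0.0872, 0.9962, 0.0000] o=[-0.2911, 0.1112, 0.5100] → [0.3790, 0.0332, -0.5192, -0.0872, 0.9962, 0.0000]
J4: z=[-0.4210, -0.0368, 0.9063] o=[0.0371, 0.3106, 0.6706] → [0.4093, 0.2881, 0.2018, -0.4210, -0.0368, 0.9063]
J5: z=[-0.4210, -0.0368, 0.9063] o=[0.2000, 0.0482, 1.1218] → [0.1881, -0.0494, 0.0854, -0.4210, -0.0368, 0.9063]
J6: z=[0.8856, -0.2327, 0.4019] o=[0.2863, 0.4758, 1.1792] → [0.3187, 0.2423, -0.5619, 0.8856, -0.2327, 0.4019]
V = J·q̇ = [0.0931, -0.1499, -1.0739, 1.0071, 0.8112, -1.7074]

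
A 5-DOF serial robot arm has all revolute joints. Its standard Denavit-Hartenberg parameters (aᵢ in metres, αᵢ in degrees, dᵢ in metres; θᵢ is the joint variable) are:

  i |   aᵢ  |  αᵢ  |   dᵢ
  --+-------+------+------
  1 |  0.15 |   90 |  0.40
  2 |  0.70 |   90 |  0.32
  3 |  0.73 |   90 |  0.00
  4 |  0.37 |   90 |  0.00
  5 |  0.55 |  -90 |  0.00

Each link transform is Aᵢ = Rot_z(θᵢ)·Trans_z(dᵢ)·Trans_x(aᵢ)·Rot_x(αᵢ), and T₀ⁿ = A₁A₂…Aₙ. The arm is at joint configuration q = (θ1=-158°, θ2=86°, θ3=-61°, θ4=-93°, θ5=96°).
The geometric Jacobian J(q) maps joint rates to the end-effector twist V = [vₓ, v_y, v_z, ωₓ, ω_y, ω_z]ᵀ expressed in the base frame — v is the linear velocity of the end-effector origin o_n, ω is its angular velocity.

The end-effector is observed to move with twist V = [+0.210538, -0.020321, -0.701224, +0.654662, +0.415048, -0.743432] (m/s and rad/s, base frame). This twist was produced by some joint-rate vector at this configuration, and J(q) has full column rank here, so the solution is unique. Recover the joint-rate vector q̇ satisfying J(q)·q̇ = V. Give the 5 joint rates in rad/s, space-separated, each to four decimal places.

-0.3690 0.4960 -0.7290 0.5460 -0.1050

o_n = [0.3261, -0.4823, 0.9880]
J₁: ẑ×o_n = [0.4823, 0.3261, -0.0000], ω = ẑ
J2: z=[-0.3746, 0.9272, 0.0000] o=[-0.1391, -0.0562, 0.4000] → [0.5451, 0.2203, -0.2717, -0.3746, 0.9272, 0.0000]
J3: z=[-0.9249, -0.3737, -0.0698] o=[-0.3042, 0.2222, 1.0983] → [-0.0079, -0.1460, 0.8872, -0.9249, -0.3737, -0.0698]
J4: z=[0.2382, -0.4267, -0.8725] o=[-0.0879, -0.3790, 1.4513] → [0.1076, -0.2509, 0.1521, 0.2382, -0.4267, -0.8725]
J5: z=[-0.3443, 0.8029, -0.4866] o=[0.2481, -0.2250, 1.4678] → [-0.5104, -0.2032, 0.0259, -0.3443, 0.8029, -0.4866]
q̇ = J⁺·V = [-0.3690, 0.4960, -0.7290, 0.5460, -0.1050]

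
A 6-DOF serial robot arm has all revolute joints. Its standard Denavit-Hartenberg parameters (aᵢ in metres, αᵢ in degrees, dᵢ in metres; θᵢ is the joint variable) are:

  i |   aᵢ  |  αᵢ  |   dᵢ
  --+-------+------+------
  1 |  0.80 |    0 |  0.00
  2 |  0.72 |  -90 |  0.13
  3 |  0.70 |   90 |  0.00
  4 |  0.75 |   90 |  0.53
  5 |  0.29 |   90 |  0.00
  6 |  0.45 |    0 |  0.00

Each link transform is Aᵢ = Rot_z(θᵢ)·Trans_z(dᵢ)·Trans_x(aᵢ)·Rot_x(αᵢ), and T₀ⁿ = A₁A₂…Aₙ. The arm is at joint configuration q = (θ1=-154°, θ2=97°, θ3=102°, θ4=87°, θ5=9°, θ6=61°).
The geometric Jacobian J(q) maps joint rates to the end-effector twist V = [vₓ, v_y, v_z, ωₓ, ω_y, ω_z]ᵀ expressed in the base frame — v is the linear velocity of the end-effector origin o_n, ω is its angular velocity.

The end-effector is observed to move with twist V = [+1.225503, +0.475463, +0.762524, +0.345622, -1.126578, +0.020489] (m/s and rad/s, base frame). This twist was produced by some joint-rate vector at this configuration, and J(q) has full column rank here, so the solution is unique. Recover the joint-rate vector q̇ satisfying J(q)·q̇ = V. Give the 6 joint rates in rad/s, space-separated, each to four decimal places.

o_n = [0.8978, -0.5828, -1.1300]
J₁: ẑ×o_n = [0.5828, 0.8978, -0.0000], ω = ẑ
J2: z=[0.0000, 0.0000, 1.0000] o=[-0.7190, -0.3507, 0.0000] → [0.2321, 1.6169, -0.0000, 0.0000, 0.0000, 1.0000]
J3: z=[0.8387, 0.5446, 0.0000] o=[-0.3269, -0.9545, 0.1300] → [-0.6862, 1.0567, -0.3553, 0.8387, 0.5446, 0.0000]
J4: z=[0.5327, -0.8203, -0.2079] o=[-0.4062, -0.8325, -0.5547] → [0.5238, 0.0353, 1.2027, 0.5327, -0.8203, -0.2079]
J5: z=[-0.1570, 0.1456, -0.9768] o=[0.4999, -0.8525, -0.7033] → [0.2013, -0.4557, -0.1003, -0.1570, 0.1456, -0.9768]
J6: z=[-0.3961, 0.8968, 0.1973] o=[0.7622, -0.7313, -0.7274] → [-0.3903, -0.1327, -0.1804, -0.3961, 0.8968, 0.1973]
q̇ = J⁺·V = [0.7010, 0.0950, -0.1760, 0.5110, 0.5300, -0.7680]

0.7010 0.0950 -0.1760 0.5110 0.5300 -0.7680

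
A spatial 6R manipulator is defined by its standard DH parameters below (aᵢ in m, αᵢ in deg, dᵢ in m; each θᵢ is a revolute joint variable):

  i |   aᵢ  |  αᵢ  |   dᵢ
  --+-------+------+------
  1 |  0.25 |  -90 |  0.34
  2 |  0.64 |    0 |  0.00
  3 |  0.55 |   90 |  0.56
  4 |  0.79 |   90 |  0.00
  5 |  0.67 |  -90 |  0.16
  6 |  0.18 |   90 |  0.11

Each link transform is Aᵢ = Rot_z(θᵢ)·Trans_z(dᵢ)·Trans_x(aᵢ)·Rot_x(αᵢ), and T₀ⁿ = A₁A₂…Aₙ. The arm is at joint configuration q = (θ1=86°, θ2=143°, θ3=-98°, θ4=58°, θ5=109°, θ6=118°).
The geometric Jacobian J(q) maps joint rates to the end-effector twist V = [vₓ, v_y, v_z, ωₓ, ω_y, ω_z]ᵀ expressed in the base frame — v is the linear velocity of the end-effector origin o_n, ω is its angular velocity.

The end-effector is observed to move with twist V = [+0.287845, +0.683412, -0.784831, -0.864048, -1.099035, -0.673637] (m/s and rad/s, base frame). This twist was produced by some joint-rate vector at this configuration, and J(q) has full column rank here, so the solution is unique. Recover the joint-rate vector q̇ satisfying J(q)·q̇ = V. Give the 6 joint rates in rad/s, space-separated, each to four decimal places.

-0.3660 0.1660 0.4270 -0.9820 -0.6110 0.1640

o_n = [-0.9297, 0.7468, -0.2542]
J₁: ẑ×o_n = [-0.7468, -0.9297, 0.0000], ω = ẑ
J2: z=[-0.9976, 0.0698, 0.0000] o=[0.0174, 0.2494, 0.3400] → [-0.0414, -0.5928, -0.4302, -0.9976, 0.0698, 0.0000]
J3: z=[-0.9976, 0.0698, 0.0000] o=[-0.0182, -0.2605, -0.0452] → [-0.0146, -0.2085, -0.9413, -0.9976, 0.0698, 0.0000]
J4: z=[0.0493, 0.7054, 0.7071] o=[-0.5497, 0.1665, -0.4341] → [-0.2835, -0.2776, 0.2967, 0.0493, 0.7054, 0.7071]
J5: z=[0.5705, 0.5612, -0.5997] o=[-1.1974, 0.5086, -0.7301] → [0.4100, -0.4320, -0.0143, 0.5705, 0.5612, -0.5997]
J6: z=[0.7591, -0.6390, 0.1241] o=[-0.8960, 0.9508, -0.2964] → [-0.0016, -0.0362, -0.1763, 0.7591, -0.6390, 0.1241]
q̇ = J⁺·V = [-0.3660, 0.1660, 0.4270, -0.9820, -0.6110, 0.1640]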